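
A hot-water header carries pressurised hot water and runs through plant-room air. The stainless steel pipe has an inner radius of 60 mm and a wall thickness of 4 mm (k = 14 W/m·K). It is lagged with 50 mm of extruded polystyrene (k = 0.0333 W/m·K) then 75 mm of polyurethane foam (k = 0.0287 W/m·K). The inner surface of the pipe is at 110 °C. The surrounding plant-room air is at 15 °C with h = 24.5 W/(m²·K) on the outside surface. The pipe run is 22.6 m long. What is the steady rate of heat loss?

Radial resistances (cylindrical: R_cond = ln(r_o/r_i)/(2πkL), R_conv = 1/(h·2πrL)):
R_stainless steel pipe wall = ln(64/60)/(2π×14×22.6) = 3.246×10^-5 K/W
R_extruded polystyrene = ln(114/64)/(2π×0.0333×22.6) = 0.1221 K/W
R_polyurethane foam = ln(189/114)/(2π×0.0287×22.6) = 0.124 K/W
R_outer film = 1/(h_o·2πr_oL) = 1/(24.5×2π×0.189×22.6) = 0.001521 K/W
R_total = 0.2477 K/W
Q = ΔT/R_total = 95/0.2477

Q ≈ 384 W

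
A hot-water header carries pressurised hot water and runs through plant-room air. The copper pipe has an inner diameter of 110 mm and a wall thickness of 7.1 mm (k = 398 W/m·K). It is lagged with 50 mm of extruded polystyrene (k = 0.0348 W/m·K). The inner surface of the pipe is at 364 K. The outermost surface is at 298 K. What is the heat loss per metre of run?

q′ ≈ 24.4 W/m

Treating each annulus and film as a series resistance:
R_copper pipe wall = ln(62.1/55)/(2π×398×1) = 4.855×10^-5 K/W
R_extruded polystyrene = ln(112.1/62.1)/(2π×0.0348×1) = 2.701 K/W
R_total = 2.701 K/W
Q = ΔT/R_total = 66/2.701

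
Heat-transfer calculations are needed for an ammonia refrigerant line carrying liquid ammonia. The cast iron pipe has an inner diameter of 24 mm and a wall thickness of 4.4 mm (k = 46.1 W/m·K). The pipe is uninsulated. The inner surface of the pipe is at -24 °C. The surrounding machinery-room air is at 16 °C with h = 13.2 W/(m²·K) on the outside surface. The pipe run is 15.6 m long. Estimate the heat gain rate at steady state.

Treating each annulus and film as a series resistance:
R_cast iron pipe wall = ln(16.4/12)/(2π×46.1×15.6) = 6.913×10^-5 K/W
R_outer film = 1/(h_o·2πr_oL) = 1/(13.2×2π×0.0164×15.6) = 0.04713 K/W
R_total = 0.0472 K/W
Q = ΔT/R_total = 40/0.0472

Q ≈ 848 W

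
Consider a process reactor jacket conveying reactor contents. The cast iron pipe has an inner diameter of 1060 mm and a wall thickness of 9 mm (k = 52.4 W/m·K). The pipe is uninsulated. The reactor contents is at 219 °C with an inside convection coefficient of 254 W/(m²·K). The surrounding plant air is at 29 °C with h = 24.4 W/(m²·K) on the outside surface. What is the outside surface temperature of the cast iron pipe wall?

For a radial system each layer contributes R = ln(r_out/r_in)/(2πkL); films add R = 1/(hA).
R_inner film = 1/(h_i·2πr₁L) = 1/(254×2π×0.53×1) = 0.001182 K/W
R_cast iron pipe wall = ln(539/530)/(2π×52.4×1) = 5.114×10^-5 K/W
R_outer film = 1/(h_o·2πr_oL) = 1/(24.4×2π×0.539×1) = 0.0121 K/W
R_total = 0.01333 K/W
Q = ΔT/R_total = 190/0.01333
Q = 14200 W/m
T_interface = T_inner − Q·ΣR(inner→interface) = 219 − 14200×0.001233

T ≈ 201 °C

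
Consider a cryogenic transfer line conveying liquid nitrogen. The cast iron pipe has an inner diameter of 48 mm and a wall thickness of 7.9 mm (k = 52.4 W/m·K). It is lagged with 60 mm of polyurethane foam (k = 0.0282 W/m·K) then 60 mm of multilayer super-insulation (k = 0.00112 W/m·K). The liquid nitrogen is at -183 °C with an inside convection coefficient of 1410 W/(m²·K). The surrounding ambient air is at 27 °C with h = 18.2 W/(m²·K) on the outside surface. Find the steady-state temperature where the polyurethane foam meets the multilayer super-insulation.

T ≈ -167 °C

For a radial system each layer contributes R = ln(r_out/r_in)/(2πkL); films add R = 1/(hA).
R_inner film = 1/(h_i·2πr₁L) = 1/(1410×2π×0.024×1) = 0.004703 K/W
R_cast iron pipe wall = ln(31.9/24)/(2π×52.4×1) = 8.643×10^-4 K/W
R_polyurethane foam = ln(91.9/31.9)/(2π×0.0282×1) = 5.972 K/W
R_multilayer super-insulation = ln(151.9/91.9)/(2π×0.00112×1) = 71.41 K/W
R_outer film = 1/(h_o·2πr_oL) = 1/(18.2×2π×0.1519×1) = 0.05757 K/W
R_total = 77.44 K/W
Q = ΔT/R_total = 210/77.44
Q = 2.71 W/m
T_interface = T_inner + Q·ΣR(inner→interface) = -183 + 2.71×5.977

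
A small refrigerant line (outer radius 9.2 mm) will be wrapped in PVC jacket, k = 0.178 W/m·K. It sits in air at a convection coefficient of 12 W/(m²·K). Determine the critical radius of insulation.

For a cylinder r_cr = k/h = 0.178/12
r_cr = 14.8 mm; since the bare radius (9.2 mm) is below r_cr, adding a thin layer of insulation will *increase* heat loss.

r_cr ≈ 14.8 mm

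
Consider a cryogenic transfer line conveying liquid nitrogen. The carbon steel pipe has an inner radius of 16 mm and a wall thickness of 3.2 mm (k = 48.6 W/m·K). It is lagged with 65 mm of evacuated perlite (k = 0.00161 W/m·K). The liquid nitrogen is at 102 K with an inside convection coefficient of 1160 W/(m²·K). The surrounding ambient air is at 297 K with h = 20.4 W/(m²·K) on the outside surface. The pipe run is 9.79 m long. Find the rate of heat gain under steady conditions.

Per-layer cylindrical resistances, series-summed:
R_inner film = 1/(h_i·2πr₁L) = 1/(1160×2π×0.016×9.79) = 8.759×10^-4 K/W
R_carbon steel pipe wall = ln(19.2/16)/(2π×48.6×9.79) = 6.099×10^-5 K/W
R_evacuated perlite = ln(84.2/19.2)/(2π×0.00161×9.79) = 14.93 K/W
R_outer film = 1/(h_o·2πr_oL) = 1/(20.4×2π×0.0842×9.79) = 0.009464 K/W
R_total = 14.94 K/W
Q = ΔT/R_total = 195/14.94

Q ≈ 13.1 W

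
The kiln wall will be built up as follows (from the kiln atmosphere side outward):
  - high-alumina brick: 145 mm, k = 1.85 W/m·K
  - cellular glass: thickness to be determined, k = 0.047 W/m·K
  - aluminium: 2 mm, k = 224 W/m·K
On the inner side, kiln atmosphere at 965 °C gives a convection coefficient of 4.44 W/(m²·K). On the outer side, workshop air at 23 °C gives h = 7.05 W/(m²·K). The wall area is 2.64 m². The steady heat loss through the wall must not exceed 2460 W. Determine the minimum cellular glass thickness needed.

L ≈ 26.6 mm

Thermal resistances in series:
R_inner film = 1/(h_i·A) = 1/(4.44×2.64) = 0.08531 K/W
R_high-alumina brick = L/(kA) = 0.145/(1.85×2.64) = 0.02969 K/W
R_aluminium = L/(kA) = 0.002/(224×2.64) = 3.382×10^-6 K/W
R_outer film = 1/(h_o·A) = 1/(7.05×2.64) = 0.05373 K/W
Sum of the known resistances R_other = 0.1687 K/W
Required total resistance R_tot = ΔT/Q_allow = 942/2460 = 0.3829 K/W
R_cellular glass = R_tot − R_other = 0.2142 K/W
L = R·k·A = 0.2142×0.047×2.64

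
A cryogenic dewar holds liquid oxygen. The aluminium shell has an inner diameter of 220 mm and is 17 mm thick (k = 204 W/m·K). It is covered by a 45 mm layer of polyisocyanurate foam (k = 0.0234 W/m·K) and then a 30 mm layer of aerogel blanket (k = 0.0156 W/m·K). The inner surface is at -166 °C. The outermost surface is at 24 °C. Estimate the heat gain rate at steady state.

For a spherical shell R = (1/r₁ − 1/r₂)/(4πk); film R = 1/(h·4πr²). In series:
R_aluminium shell = (1/0.11 − 1/0.127)/(4π×204) = 4.747×10^-4 K/W
R_polyisocyanurate foam = (1/0.127 − 1/0.172)/(4π×0.0234) = 7.006 K/W
R_aerogel blanket = (1/0.172 − 1/0.202)/(4π×0.0156) = 4.405 K/W
R_total = 11.41 K/W
Q = ΔT/R_total = 190/11.41

Q ≈ 16.7 W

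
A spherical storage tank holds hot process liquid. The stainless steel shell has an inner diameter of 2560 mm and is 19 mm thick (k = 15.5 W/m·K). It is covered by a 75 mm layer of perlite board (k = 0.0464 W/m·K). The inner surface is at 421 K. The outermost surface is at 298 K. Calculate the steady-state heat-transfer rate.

Q ≈ 1710 W

Each spherical layer contributes R = (1/r_i − 1/r_o)/(4πk):
R_stainless steel shell = (1/1.28 − 1/1.299)/(4π×15.5) = 5.867×10^-5 K/W
R_perlite board = (1/1.299 − 1/1.374)/(4π×0.0464) = 0.07207 K/W
R_total = 0.07213 K/W
Q = ΔT/R_total = 123/0.07213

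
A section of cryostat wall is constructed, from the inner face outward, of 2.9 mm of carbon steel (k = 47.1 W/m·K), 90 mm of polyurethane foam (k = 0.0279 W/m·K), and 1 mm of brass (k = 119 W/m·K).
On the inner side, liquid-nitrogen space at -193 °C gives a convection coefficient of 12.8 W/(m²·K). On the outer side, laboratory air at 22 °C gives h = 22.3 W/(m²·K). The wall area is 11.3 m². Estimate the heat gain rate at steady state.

Series thermal resistances:
R_inner film = 1/(h_i·A) = 1/(12.8×11.3) = 0.006914 K/W
R_carbon steel = L/(kA) = 0.0029/(47.1×11.3) = 5.449×10^-6 K/W
R_polyurethane foam = L/(kA) = 0.09/(0.0279×11.3) = 0.2855 K/W
R_brass = L/(kA) = 0.001/(119×11.3) = 7.437×10^-7 K/W
R_outer film = 1/(h_o·A) = 1/(22.3×11.3) = 0.003968 K/W
R_total = 0.2964 K/W
Q = ΔT / R_total = 215 / 0.2964

Q ≈ 725 W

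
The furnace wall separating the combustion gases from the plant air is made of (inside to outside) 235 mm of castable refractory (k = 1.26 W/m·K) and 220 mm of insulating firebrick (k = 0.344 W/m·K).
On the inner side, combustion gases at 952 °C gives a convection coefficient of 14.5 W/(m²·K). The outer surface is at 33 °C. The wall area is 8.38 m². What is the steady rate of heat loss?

Q ≈ 8600 W

Thermal resistances in series:
R_inner film = 1/(h_i·A) = 1/(14.5×8.38) = 0.00823 K/W
R_castable refractory = L/(kA) = 0.235/(1.26×8.38) = 0.02226 K/W
R_insulating firebrick = L/(kA) = 0.22/(0.344×8.38) = 0.07632 K/W
R_total = 0.1068 K/W
Q = ΔT / R_total = 919 / 0.1068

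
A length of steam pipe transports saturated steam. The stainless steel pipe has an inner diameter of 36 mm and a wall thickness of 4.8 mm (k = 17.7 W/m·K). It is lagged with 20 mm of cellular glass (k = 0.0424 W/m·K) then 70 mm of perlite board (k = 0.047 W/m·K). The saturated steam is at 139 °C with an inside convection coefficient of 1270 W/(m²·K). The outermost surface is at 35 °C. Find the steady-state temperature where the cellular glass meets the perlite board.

Per-layer cylindrical resistances, series-summed:
R_inner film = 1/(h_i·2πr₁L) = 1/(1270×2π×0.018×1) = 0.006962 K/W
R_stainless steel pipe wall = ln(22.8/18)/(2π×17.7×1) = 0.002126 K/W
R_cellular glass = ln(42.8/22.8)/(2π×0.0424×1) = 2.364 K/W
R_perlite board = ln(112.8/42.8)/(2π×0.047×1) = 3.282 K/W
R_total = 5.655 K/W
Q = ΔT/R_total = 104/5.655
Q = 18.4 W/m
T_interface = T_inner − Q·ΣR(inner→interface) = 139 − 18.4×2.373

T ≈ 95.4 °C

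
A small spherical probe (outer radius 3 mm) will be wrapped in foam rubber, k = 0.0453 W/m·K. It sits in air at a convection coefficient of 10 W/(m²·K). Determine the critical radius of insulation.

For a sphere r_cr = 2k/h = 2×0.0453/10
r_cr = 9.06 mm; since the bare radius (3 mm) is below r_cr, adding a thin layer of insulation will *increase* heat loss.

r_cr ≈ 9.06 mm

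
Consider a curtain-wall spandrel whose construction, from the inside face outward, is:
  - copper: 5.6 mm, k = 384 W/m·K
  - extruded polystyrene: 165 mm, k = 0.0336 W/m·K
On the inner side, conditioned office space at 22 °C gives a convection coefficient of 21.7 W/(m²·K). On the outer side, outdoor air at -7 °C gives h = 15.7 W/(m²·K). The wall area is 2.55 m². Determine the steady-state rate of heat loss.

Thermal resistances in series:
R_inner film = 1/(h_i·A) = 1/(21.7×2.55) = 0.01807 K/W
R_copper = L/(kA) = 0.0056/(384×2.55) = 5.719×10^-6 K/W
R_extruded polystyrene = L/(kA) = 0.165/(0.0336×2.55) = 1.926 K/W
R_outer film = 1/(h_o·A) = 1/(15.7×2.55) = 0.02498 K/W
R_total = 1.969 K/W
Q = ΔT / R_total = 29 / 1.969

Q ≈ 14.7 W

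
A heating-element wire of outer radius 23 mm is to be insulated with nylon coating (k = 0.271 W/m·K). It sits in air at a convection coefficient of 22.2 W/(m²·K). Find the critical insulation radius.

r_cr ≈ 12.2 mm

For a cylinder r_cr = k/h = 0.271/22.2
r_cr = 12.2 mm; since the bare radius (23 mm) is above r_cr, any added insulation will reduce heat loss.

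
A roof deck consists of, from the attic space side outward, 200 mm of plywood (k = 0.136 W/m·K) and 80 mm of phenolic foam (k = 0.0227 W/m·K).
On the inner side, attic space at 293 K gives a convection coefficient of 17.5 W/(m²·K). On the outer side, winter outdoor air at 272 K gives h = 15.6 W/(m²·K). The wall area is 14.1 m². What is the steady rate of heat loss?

Q ≈ 57.9 W

Treating each layer as a thermal resistance in series:
R_inner film = 1/(h_i·A) = 1/(17.5×14.1) = 0.004053 K/W
R_plywood = L/(kA) = 0.2/(0.136×14.1) = 0.1043 K/W
R_phenolic foam = L/(kA) = 0.08/(0.0227×14.1) = 0.2499 K/W
R_outer film = 1/(h_o·A) = 1/(15.6×14.1) = 0.004546 K/W
R_total = 0.3628 K/W
Q = ΔT / R_total = 21 / 0.3628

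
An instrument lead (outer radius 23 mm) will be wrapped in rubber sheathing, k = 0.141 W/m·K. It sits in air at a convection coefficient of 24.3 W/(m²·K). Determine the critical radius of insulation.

r_cr ≈ 5.8 mm

For a cylinder r_cr = k/h = 0.141/24.3
r_cr = 5.8 mm; since the bare radius (23 mm) is above r_cr, any added insulation will reduce heat loss.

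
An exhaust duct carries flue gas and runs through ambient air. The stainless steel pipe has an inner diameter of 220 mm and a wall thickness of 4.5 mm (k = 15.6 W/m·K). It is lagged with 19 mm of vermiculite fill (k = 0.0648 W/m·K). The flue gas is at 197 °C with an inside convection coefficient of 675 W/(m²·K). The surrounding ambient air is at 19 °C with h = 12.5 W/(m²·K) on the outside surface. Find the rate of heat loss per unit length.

q′ ≈ 375 W/m

Treating each annulus and film as a series resistance:
R_inner film = 1/(h_i·2πr₁L) = 1/(675×2π×0.11×1) = 0.002144 K/W
R_stainless steel pipe wall = ln(114.5/110)/(2π×15.6×1) = 4.091×10^-4 K/W
R_vermiculite fill = ln(133.5/114.5)/(2π×0.0648×1) = 0.3771 K/W
R_outer film = 1/(h_o·2πr_oL) = 1/(12.5×2π×0.1335×1) = 0.09537 K/W
R_total = 0.475 K/W
Q = ΔT/R_total = 178/0.475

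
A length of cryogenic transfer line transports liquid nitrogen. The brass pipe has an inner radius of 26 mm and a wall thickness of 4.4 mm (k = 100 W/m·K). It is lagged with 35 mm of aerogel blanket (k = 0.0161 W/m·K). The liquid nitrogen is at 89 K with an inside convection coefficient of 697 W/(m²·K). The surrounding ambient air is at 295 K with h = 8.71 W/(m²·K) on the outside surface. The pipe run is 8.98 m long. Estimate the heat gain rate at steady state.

Q ≈ 235 W

Radial resistances (cylindrical: R_cond = ln(r_o/r_i)/(2πkL), R_conv = 1/(h·2πrL)):
R_inner film = 1/(h_i·2πr₁L) = 1/(697×2π×0.026×8.98) = 9.78×10^-4 K/W
R_brass pipe wall = ln(30.4/26)/(2π×100×8.98) = 2.771×10^-5 K/W
R_aerogel blanket = ln(65.4/30.4)/(2π×0.0161×8.98) = 0.8433 K/W
R_outer film = 1/(h_o·2πr_oL) = 1/(8.71×2π×0.0654×8.98) = 0.03111 K/W
R_total = 0.8754 K/W
Q = ΔT/R_total = 206/0.8754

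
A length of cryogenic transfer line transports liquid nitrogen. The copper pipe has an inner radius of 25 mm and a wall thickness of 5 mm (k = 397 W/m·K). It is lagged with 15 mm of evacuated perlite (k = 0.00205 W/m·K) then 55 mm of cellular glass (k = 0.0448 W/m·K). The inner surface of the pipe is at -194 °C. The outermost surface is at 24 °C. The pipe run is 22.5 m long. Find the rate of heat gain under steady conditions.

Q ≈ 143 W

Radial resistances (cylindrical: R_cond = ln(r_o/r_i)/(2πkL), R_conv = 1/(h·2πrL)):
R_copper pipe wall = ln(30/25)/(2π×397×22.5) = 3.249×10^-6 K/W
R_evacuated perlite = ln(45/30)/(2π×0.00205×22.5) = 1.399 K/W
R_cellular glass = ln(100/45)/(2π×0.0448×22.5) = 0.1261 K/W
R_total = 1.525 K/W
Q = ΔT/R_total = 218/1.525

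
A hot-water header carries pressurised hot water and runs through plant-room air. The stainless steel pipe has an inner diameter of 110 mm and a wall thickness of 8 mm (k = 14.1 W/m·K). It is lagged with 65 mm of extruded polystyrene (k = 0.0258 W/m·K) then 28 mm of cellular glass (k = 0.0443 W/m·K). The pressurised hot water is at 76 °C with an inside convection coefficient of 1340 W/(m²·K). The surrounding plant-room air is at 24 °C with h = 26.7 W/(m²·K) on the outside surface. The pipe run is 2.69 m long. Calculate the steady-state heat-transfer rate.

Cylindrical conduction, so R = ln(r₂/r₁)/(2πkL) per layer, in series:
R_inner film = 1/(h_i·2πr₁L) = 1/(1340×2π×0.055×2.69) = 8.028×10^-4 K/W
R_stainless steel pipe wall = ln(63/55)/(2π×14.1×2.69) = 5.698×10^-4 K/W
R_extruded polystyrene = ln(128/63)/(2π×0.0258×2.69) = 1.626 K/W
R_cellular glass = ln(156/128)/(2π×0.0443×2.69) = 0.2642 K/W
R_outer film = 1/(h_o·2πr_oL) = 1/(26.7×2π×0.156×2.69) = 0.0142 K/W
R_total = 1.905 K/W
Q = ΔT/R_total = 52/1.905

Q ≈ 27.3 W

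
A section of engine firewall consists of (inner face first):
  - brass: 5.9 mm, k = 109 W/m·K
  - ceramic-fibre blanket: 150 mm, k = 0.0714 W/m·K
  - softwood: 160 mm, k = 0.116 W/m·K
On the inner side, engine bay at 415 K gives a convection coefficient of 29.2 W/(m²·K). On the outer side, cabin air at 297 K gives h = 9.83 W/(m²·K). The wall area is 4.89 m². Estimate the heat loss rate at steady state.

Treating each layer as a thermal resistance in series:
R_inner film = 1/(h_i·A) = 1/(29.2×4.89) = 0.007003 K/W
R_brass = L/(kA) = 0.0059/(109×4.89) = 1.107×10^-5 K/W
R_ceramic-fibre blanket = L/(kA) = 0.15/(0.0714×4.89) = 0.4296 K/W
R_softwood = L/(kA) = 0.16/(0.116×4.89) = 0.2821 K/W
R_outer film = 1/(h_o·A) = 1/(9.83×4.89) = 0.0208 K/W
R_total = 0.7395 K/W
Q = ΔT / R_total = 118 / 0.7395

Q ≈ 160 W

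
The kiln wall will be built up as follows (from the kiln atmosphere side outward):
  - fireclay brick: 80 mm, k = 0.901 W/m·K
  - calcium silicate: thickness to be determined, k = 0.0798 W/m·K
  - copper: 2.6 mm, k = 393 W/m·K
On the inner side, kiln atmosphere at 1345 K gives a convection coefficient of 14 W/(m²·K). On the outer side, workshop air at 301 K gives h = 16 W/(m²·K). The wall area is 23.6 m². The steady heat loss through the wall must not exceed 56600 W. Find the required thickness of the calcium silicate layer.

Model the wall as resistances in series:
R_inner film = 1/(h_i·A) = 1/(14×23.6) = 0.003027 K/W
R_fireclay brick = L/(kA) = 0.08/(0.901×23.6) = 0.003762 K/W
R_copper = L/(kA) = 0.0026/(393×23.6) = 2.803×10^-7 K/W
R_outer film = 1/(h_o·A) = 1/(16×23.6) = 0.002648 K/W
Sum of the known resistances R_other = 0.009438 K/W
Required total resistance R_tot = ΔT/Q_allow = 1044/56600 = 0.01845 K/W
R_calcium silicate = R_tot − R_other = 0.009008 K/W
L = R·k·A = 0.009008×0.0798×23.6

L ≈ 17 mm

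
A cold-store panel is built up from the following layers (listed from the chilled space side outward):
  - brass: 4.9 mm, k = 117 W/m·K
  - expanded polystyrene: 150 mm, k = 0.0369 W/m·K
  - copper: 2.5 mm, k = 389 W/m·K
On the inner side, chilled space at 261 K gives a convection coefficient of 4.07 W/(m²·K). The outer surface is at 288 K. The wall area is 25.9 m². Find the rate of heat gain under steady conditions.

Thermal resistances in series:
R_inner film = 1/(h_i·A) = 1/(4.07×25.9) = 0.009486 K/W
R_brass = L/(kA) = 0.0049/(117×25.9) = 1.617×10^-6 K/W
R_expanded polystyrene = L/(kA) = 0.15/(0.0369×25.9) = 0.157 K/W
R_copper = L/(kA) = 0.0025/(389×25.9) = 2.481×10^-7 K/W
R_total = 0.1664 K/W
Q = ΔT / R_total = 27 / 0.1664

Q ≈ 162 W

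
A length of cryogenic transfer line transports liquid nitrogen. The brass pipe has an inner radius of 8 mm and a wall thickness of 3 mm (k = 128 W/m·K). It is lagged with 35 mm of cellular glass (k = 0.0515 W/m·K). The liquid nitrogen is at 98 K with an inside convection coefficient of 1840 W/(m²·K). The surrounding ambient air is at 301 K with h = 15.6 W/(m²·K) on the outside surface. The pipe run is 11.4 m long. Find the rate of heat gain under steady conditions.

Treating each annulus and film as a series resistance:
R_inner film = 1/(h_i·2πr₁L) = 1/(1840×2π×0.008×11.4) = 9.484×10^-4 K/W
R_brass pipe wall = ln(11/8)/(2π×128×11.4) = 3.473×10^-5 K/W
R_cellular glass = ln(46/11)/(2π×0.0515×11.4) = 0.3879 K/W
R_outer film = 1/(h_o·2πr_oL) = 1/(15.6×2π×0.046×11.4) = 0.01946 K/W
R_total = 0.4083 K/W
Q = ΔT/R_total = 203/0.4083

Q ≈ 497 W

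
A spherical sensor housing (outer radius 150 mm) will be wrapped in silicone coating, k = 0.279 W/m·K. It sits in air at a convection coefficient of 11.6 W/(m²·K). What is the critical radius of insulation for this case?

For a sphere r_cr = 2k/h = 2×0.279/11.6
r_cr = 48.1 mm; since the bare radius (150 mm) is above r_cr, any added insulation will reduce heat loss.

r_cr ≈ 48.1 mm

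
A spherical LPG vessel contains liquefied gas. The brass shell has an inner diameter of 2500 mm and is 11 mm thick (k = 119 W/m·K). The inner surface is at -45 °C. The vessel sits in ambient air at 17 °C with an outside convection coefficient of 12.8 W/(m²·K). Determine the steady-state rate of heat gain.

Q ≈ 15800 W

Radial (spherical) resistances in series:
R_brass shell = (1/1.25 − 1/1.261)/(4π×119) = 4.667×10^-6 K/W
R_outer film = 1/(h·4πr_o²) = 1/(12.8×4π×1.261²) = 0.00391 K/W
R_total = 0.003914 K/W
Q = ΔT/R_total = 62/0.003914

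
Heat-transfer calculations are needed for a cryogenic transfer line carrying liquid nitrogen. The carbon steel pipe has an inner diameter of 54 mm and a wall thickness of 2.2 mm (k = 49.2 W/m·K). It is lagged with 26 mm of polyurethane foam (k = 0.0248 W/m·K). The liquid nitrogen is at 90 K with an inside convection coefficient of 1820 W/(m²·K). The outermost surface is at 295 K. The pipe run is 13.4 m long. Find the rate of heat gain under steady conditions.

Q ≈ 672 W

For a radial system each layer contributes R = ln(r_out/r_in)/(2πkL); films add R = 1/(hA).
R_inner film = 1/(h_i·2πr₁L) = 1/(1820×2π×0.027×13.4) = 2.417×10^-4 K/W
R_carbon steel pipe wall = ln(29.2/27)/(2π×49.2×13.4) = 1.891×10^-5 K/W
R_polyurethane foam = ln(55.2/29.2)/(2π×0.0248×13.4) = 0.305 K/W
R_total = 0.3052 K/W
Q = ΔT/R_total = 205/0.3052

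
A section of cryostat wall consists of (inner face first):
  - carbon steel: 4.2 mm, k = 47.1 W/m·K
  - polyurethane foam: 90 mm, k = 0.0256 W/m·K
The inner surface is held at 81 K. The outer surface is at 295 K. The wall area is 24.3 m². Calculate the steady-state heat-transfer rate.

Series thermal resistances:
R_carbon steel = L/(kA) = 0.0042/(47.1×24.3) = 3.67×10^-6 K/W
R_polyurethane foam = L/(kA) = 0.09/(0.0256×24.3) = 0.1447 K/W
R_total = 0.1447 K/W
Q = ΔT / R_total = 214 / 0.1447

Q ≈ 1480 W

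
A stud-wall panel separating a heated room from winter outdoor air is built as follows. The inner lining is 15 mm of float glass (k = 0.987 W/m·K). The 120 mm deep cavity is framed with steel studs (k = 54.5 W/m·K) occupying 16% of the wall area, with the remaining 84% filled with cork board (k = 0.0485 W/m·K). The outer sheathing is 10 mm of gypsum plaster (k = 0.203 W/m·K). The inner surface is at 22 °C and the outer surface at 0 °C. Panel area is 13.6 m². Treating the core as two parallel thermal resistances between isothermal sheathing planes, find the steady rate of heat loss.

Q ≈ 3830 W

Sheathing layers in series; stud and cavity paths in parallel between them.
R_inner = 0.015/(0.987×13.6) = 0.001117 K/W
R_stud  = 0.12/(54.5×0.16×13.6) = 0.001012 K/W
R_cav   = 0.12/(0.0485×0.84×13.6) = 0.2166 K/W
1/R_core = 1/R_stud + 1/R_cav → R_core = 0.001007 K/W
R_outer = 0.01/(0.203×13.6) = 0.003622 K/W
R_total = 0.005747 K/W
Q = ΔT/R_total = 22/0.005747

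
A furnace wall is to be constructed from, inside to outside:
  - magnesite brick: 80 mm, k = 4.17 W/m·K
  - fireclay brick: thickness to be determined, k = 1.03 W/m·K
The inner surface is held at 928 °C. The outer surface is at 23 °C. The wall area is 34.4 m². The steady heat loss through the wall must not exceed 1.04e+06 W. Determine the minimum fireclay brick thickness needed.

L ≈ 11.1 mm

Model the wall as resistances in series:
R_magnesite brick = L/(kA) = 0.08/(4.17×34.4) = 5.577×10^-4 K/W
Sum of the known resistances R_other = 5.577×10^-4 K/W
Required total resistance R_tot = ΔT/Q_allow = 905/1.04e+06 = 8.702×10^-4 K/W
R_fireclay brick = R_tot − R_other = 3.125×10^-4 K/W
L = R·k·A = 3.125×10^-4×1.03×34.4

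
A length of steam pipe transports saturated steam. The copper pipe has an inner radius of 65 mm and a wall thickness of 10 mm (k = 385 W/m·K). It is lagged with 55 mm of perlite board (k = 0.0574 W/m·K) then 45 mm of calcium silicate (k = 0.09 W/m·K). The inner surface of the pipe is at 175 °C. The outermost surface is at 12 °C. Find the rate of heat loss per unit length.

q′ ≈ 79.5 W/m

Radial resistances (cylindrical: R_cond = ln(r_o/r_i)/(2πkL), R_conv = 1/(h·2πrL)):
R_copper pipe wall = ln(75/65)/(2π×385×1) = 5.916×10^-5 K/W
R_perlite board = ln(130/75)/(2π×0.0574×1) = 1.525 K/W
R_calcium silicate = ln(175/130)/(2π×0.09×1) = 0.5257 K/W
R_total = 2.051 K/W
Q = ΔT/R_total = 163/2.051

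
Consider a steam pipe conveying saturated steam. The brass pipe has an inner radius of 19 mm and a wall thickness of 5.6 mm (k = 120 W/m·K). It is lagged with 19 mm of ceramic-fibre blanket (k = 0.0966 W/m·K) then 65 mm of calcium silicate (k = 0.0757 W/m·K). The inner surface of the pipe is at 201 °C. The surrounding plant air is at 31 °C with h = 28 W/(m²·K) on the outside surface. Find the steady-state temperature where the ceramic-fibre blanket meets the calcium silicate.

Cylindrical conduction, so R = ln(r₂/r₁)/(2πkL) per layer, in series:
R_brass pipe wall = ln(24.6/19)/(2π×120×1) = 3.426×10^-4 K/W
R_ceramic-fibre blanket = ln(43.6/24.6)/(2π×0.0966×1) = 0.9429 K/W
R_calcium silicate = ln(108.6/43.6)/(2π×0.0757×1) = 1.919 K/W
R_outer film = 1/(h_o·2πr_oL) = 1/(28×2π×0.1086×1) = 0.05234 K/W
R_total = 2.914 K/W
Q = ΔT/R_total = 170/2.914
Q = 58.3 W/m
T_interface = T_inner − Q·ΣR(inner→interface) = 201 − 58.3×0.9433

T ≈ 146 °C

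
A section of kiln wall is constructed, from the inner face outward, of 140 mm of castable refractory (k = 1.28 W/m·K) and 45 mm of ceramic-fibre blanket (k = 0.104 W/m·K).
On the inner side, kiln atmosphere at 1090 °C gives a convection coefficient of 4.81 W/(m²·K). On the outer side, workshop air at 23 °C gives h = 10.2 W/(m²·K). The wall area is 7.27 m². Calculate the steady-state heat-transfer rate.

Using the resistance-network approach (series):
R_inner film = 1/(h_i·A) = 1/(4.81×7.27) = 0.0286 K/W
R_castable refractory = L/(kA) = 0.14/(1.28×7.27) = 0.01504 K/W
R_ceramic-fibre blanket = L/(kA) = 0.045/(0.104×7.27) = 0.05952 K/W
R_outer film = 1/(h_o·A) = 1/(10.2×7.27) = 0.01349 K/W
R_total = 0.1166 K/W
Q = ΔT / R_total = 1067 / 0.1166

Q ≈ 9150 W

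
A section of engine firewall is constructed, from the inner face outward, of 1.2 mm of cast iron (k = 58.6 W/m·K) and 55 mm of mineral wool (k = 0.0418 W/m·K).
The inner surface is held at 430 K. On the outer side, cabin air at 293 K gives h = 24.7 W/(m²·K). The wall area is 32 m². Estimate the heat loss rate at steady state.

Thermal resistances in series:
R_cast iron = L/(kA) = 0.0012/(58.6×32) = 6.399×10^-7 K/W
R_mineral wool = L/(kA) = 0.055/(0.0418×32) = 0.04112 K/W
R_outer film = 1/(h_o·A) = 1/(24.7×32) = 0.001265 K/W
R_total = 0.04238 K/W
Q = ΔT / R_total = 137 / 0.04238

Q ≈ 3230 W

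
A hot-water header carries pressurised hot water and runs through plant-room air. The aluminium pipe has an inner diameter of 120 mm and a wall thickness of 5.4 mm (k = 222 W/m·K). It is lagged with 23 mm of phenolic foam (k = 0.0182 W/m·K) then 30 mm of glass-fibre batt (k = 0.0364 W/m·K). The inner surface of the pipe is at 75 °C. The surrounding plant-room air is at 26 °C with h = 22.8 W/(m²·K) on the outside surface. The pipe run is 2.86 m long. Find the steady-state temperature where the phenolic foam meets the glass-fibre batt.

T ≈ 42.5 °C

Treating each annulus and film as a series resistance:
R_aluminium pipe wall = ln(65.4/60)/(2π×222×2.86) = 2.16×10^-5 K/W
R_phenolic foam = ln(88.4/65.4)/(2π×0.0182×2.86) = 0.9214 K/W
R_glass-fibre batt = ln(118.4/88.4)/(2π×0.0364×2.86) = 0.4467 K/W
R_outer film = 1/(h_o·2πr_oL) = 1/(22.8×2π×0.1184×2.86) = 0.02061 K/W
R_total = 1.389 K/W
Q = ΔT/R_total = 49/1.389
Q = 35.3 W
T_interface = T_inner − Q·ΣR(inner→interface) = 75 − 35.3×0.9214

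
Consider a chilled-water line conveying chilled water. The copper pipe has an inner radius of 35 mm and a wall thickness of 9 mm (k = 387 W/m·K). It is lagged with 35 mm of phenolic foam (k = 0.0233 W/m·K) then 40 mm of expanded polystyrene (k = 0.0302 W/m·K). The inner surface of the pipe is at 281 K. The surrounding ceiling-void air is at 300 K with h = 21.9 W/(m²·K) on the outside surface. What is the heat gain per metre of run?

q′ ≈ 3.06 W/m

Treating each annulus and film as a series resistance:
R_copper pipe wall = ln(44/35)/(2π×387×1) = 9.411×10^-5 K/W
R_phenolic foam = ln(79/44)/(2π×0.0233×1) = 3.998 K/W
R_expanded polystyrene = ln(119/79)/(2π×0.0302×1) = 2.159 K/W
R_outer film = 1/(h_o·2πr_oL) = 1/(21.9×2π×0.119×1) = 0.06107 K/W
R_total = 6.218 K/W
Q = ΔT/R_total = 19/6.218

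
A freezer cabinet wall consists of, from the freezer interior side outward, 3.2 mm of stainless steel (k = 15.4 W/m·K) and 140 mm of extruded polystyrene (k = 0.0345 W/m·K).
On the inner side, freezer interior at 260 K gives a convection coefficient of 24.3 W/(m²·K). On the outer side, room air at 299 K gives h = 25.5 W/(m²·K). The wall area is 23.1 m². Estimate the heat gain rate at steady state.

Q ≈ 218 W

Using the resistance-network approach (series):
R_inner film = 1/(h_i·A) = 1/(24.3×23.1) = 0.001781 K/W
R_stainless steel = L/(kA) = 0.0032/(15.4×23.1) = 8.995×10^-6 K/W
R_extruded polystyrene = L/(kA) = 0.14/(0.0345×23.1) = 0.1757 K/W
R_outer film = 1/(h_o·A) = 1/(25.5×23.1) = 0.001698 K/W
R_total = 0.1792 K/W
Q = ΔT / R_total = 39 / 0.1792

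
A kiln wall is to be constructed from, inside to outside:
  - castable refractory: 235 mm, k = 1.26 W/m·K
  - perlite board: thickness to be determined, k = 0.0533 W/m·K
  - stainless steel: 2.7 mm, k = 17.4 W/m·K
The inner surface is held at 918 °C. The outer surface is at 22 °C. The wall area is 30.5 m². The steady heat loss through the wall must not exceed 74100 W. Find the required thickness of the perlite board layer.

L ≈ 9.71 mm

Treating each layer as a thermal resistance in series:
R_castable refractory = L/(kA) = 0.235/(1.26×30.5) = 0.006115 K/W
R_stainless steel = L/(kA) = 0.0027/(17.4×30.5) = 5.088×10^-6 K/W
Sum of the known resistances R_other = 0.00612 K/W
Required total resistance R_tot = ΔT/Q_allow = 896/74100 = 0.01209 K/W
R_perlite board = R_tot − R_other = 0.005972 K/W
L = R·k·A = 0.005972×0.0533×30.5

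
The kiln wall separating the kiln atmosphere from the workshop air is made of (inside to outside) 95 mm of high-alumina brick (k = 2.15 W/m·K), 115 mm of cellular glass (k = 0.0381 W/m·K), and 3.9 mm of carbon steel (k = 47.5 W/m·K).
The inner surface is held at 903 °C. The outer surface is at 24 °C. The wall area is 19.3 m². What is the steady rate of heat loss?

Q ≈ 5540 W

Series thermal resistances:
R_high-alumina brick = L/(kA) = 0.095/(2.15×19.3) = 0.002289 K/W
R_cellular glass = L/(kA) = 0.115/(0.0381×19.3) = 0.1564 K/W
R_carbon steel = L/(kA) = 0.0039/(47.5×19.3) = 4.254×10^-6 K/W
R_total = 0.1587 K/W
Q = ΔT / R_total = 879 / 0.1587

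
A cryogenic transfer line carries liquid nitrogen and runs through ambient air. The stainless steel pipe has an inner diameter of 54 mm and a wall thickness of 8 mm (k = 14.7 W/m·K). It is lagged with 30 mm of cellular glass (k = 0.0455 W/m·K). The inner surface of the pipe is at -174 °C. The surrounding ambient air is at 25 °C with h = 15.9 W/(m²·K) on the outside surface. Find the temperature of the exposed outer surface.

T ≈ 11.8 °C

Per-layer cylindrical resistances, series-summed:
R_stainless steel pipe wall = ln(35/27)/(2π×14.7×1) = 0.00281 K/W
R_cellular glass = ln(65/35)/(2π×0.0455×1) = 2.165 K/W
R_outer film = 1/(h_o·2πr_oL) = 1/(15.9×2π×0.065×1) = 0.154 K/W
R_total = 2.322 K/W
Q = ΔT/R_total = 199/2.322
Q = 85.7 W/m
T_interface = T_inner + Q·ΣR(inner→interface) = -174 + 85.7×2.168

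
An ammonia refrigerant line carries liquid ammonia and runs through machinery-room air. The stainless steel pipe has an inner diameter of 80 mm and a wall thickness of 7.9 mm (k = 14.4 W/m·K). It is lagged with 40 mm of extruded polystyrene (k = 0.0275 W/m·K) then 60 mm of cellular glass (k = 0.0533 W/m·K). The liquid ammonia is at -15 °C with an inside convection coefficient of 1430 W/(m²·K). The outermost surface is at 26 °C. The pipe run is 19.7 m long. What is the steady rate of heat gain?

Per-layer cylindrical resistances, series-summed:
R_inner film = 1/(h_i·2πr₁L) = 1/(1430×2π×0.04×19.7) = 1.412×10^-4 K/W
R_stainless steel pipe wall = ln(47.9/40)/(2π×14.4×19.7) = 1.011×10^-4 K/W
R_extruded polystyrene = ln(87.9/47.9)/(2π×0.0275×19.7) = 0.1783 K/W
R_cellular glass = ln(147.9/87.9)/(2π×0.0533×19.7) = 0.07887 K/W
R_total = 0.2575 K/W
Q = ΔT/R_total = 41/0.2575

Q ≈ 159 W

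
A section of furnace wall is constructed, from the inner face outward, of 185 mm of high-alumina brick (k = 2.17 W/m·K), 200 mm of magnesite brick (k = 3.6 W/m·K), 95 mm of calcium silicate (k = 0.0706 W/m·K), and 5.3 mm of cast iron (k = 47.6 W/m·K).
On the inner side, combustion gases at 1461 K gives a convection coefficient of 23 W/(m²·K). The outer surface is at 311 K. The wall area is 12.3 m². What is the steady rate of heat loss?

Model the wall as resistances in series:
R_inner film = 1/(h_i·A) = 1/(23×12.3) = 0.003535 K/W
R_high-alumina brick = L/(kA) = 0.185/(2.17×12.3) = 0.006931 K/W
R_magnesite brick = L/(kA) = 0.2/(3.6×12.3) = 0.004517 K/W
R_calcium silicate = L/(kA) = 0.095/(0.0706×12.3) = 0.1094 K/W
R_cast iron = L/(kA) = 0.0053/(47.6×12.3) = 9.052×10^-6 K/W
R_total = 0.1244 K/W
Q = ΔT / R_total = 1150 / 0.1244

Q ≈ 9250 W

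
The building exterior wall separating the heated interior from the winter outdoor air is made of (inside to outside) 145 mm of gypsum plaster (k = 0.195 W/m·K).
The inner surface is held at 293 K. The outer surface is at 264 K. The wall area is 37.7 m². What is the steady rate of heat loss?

Q ≈ 1470 W

Series thermal resistances:
R_gypsum plaster = L/(kA) = 0.145/(0.195×37.7) = 0.01972 K/W
R_total = 0.01972 K/W
Q = ΔT / R_total = 29 / 0.01972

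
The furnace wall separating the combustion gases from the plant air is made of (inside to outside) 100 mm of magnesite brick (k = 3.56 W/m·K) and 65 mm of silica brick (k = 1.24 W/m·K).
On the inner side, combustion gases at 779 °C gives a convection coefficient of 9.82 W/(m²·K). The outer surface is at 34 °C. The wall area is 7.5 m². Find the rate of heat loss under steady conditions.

Q ≈ 30600 W

Using the resistance-network approach (series):
R_inner film = 1/(h_i·A) = 1/(9.82×7.5) = 0.01358 K/W
R_magnesite brick = L/(kA) = 0.1/(3.56×7.5) = 0.003745 K/W
R_silica brick = L/(kA) = 0.065/(1.24×7.5) = 0.006989 K/W
R_total = 0.02431 K/W
Q = ΔT / R_total = 745 / 0.02431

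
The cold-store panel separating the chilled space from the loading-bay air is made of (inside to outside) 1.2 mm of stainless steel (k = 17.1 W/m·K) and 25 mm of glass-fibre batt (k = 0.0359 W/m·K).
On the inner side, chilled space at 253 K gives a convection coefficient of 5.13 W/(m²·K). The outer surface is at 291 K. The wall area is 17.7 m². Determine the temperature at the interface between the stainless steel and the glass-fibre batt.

Thermal resistances in series:
R_inner film = 1/(h_i·A) = 1/(5.13×17.7) = 0.01101 K/W
R_stainless steel = L/(kA) = 0.0012/(17.1×17.7) = 3.965×10^-6 K/W
R_glass-fibre batt = L/(kA) = 0.025/(0.0359×17.7) = 0.03934 K/W
R_total = 0.05036 K/W;  Q = ΔT/R_total = 38/0.05036 = 754.6 W
T_interface = T_inner + Q·ΣR(inner→interface) = 253 + 755×0.01102

T ≈ 261 K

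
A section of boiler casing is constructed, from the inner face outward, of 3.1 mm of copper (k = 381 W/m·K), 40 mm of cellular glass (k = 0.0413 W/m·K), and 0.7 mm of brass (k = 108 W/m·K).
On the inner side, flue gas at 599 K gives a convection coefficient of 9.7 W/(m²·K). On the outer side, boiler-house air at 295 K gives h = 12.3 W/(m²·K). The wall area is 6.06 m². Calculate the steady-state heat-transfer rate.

Q ≈ 1600 W

Model the wall as resistances in series:
R_inner film = 1/(h_i·A) = 1/(9.7×6.06) = 0.01701 K/W
R_copper = L/(kA) = 0.0031/(381×6.06) = 1.343×10^-6 K/W
R_cellular glass = L/(kA) = 0.04/(0.0413×6.06) = 0.1598 K/W
R_brass = L/(kA) = 0.0007/(108×6.06) = 1.07×10^-6 K/W
R_outer film = 1/(h_o·A) = 1/(12.3×6.06) = 0.01342 K/W
R_total = 0.1903 K/W
Q = ΔT / R_total = 304 / 0.1903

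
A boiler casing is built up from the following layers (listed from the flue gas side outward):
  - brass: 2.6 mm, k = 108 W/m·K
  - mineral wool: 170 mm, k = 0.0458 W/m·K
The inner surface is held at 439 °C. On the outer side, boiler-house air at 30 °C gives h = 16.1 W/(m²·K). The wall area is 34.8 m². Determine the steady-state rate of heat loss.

Model the wall as resistances in series:
R_brass = L/(kA) = 0.0026/(108×34.8) = 6.918×10^-7 K/W
R_mineral wool = L/(kA) = 0.17/(0.0458×34.8) = 0.1067 K/W
R_outer film = 1/(h_o·A) = 1/(16.1×34.8) = 0.001785 K/W
R_total = 0.1084 K/W
Q = ΔT / R_total = 409 / 0.1084

Q ≈ 3770 W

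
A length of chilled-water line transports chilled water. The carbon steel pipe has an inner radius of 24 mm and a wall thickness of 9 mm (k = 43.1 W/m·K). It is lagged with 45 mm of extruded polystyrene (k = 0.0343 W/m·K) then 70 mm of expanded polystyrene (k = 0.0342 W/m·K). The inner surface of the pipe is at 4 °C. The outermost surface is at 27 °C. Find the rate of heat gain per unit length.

q′ ≈ 3.3 W/m

Per-layer cylindrical resistances, series-summed:
R_carbon steel pipe wall = ln(33/24)/(2π×43.1×1) = 0.001176 K/W
R_extruded polystyrene = ln(78/33)/(2π×0.0343×1) = 3.991 K/W
R_expanded polystyrene = ln(148/78)/(2π×0.0342×1) = 2.981 K/W
R_total = 6.973 K/W
Q = ΔT/R_total = 23/6.973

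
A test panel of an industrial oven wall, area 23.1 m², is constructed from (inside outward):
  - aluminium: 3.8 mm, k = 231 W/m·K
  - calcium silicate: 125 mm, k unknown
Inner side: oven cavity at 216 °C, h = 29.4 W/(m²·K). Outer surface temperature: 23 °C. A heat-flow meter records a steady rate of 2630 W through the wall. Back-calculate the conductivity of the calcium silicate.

Thermal resistances in series:
R_inner film = 1/(h_i·A) = 1/(29.4×23.1) = 0.001472 K/W
R_aluminium = L/(kA) = 0.0038/(231×23.1) = 7.121×10^-7 K/W
Sum of known resistances R_other = 0.001473 K/W
Total R = ΔT/Q = 193/2630 = 0.07338 K/W
R_calcium silicate = R_total − R_other = 0.07191 K/W
k = L/(R·A) = 0.125/(0.07191×23.1)

k ≈ 0.0752 W/(m·K)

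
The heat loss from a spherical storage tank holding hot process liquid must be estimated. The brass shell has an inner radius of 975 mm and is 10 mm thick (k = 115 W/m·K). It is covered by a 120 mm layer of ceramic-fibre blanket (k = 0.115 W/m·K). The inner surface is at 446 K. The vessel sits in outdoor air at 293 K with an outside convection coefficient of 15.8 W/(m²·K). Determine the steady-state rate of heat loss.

Spherical conduction: R = (1/r_in − 1/r_out)/(4πk) per layer; series-sum.
R_brass shell = (1/0.975 − 1/0.985)/(4π×115) = 7.205×10^-6 K/W
R_ceramic-fibre blanket = (1/0.985 − 1/1.105)/(4π×0.115) = 0.07629 K/W
R_outer film = 1/(h·4πr_o²) = 1/(15.8×4π×1.105²) = 0.004125 K/W
R_total = 0.08042 K/W
Q = ΔT/R_total = 153/0.08042

Q ≈ 1900 W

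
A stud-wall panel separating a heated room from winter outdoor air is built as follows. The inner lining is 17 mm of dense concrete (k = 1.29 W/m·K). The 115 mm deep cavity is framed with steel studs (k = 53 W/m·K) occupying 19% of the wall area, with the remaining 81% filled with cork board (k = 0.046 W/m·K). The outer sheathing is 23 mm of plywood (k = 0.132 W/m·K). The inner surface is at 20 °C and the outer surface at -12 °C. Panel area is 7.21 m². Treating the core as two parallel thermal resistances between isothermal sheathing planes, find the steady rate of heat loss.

Sheathing layers in series; stud and cavity paths in parallel between them.
R_inner = 0.017/(1.29×7.21) = 0.001828 K/W
R_stud  = 0.115/(53×0.19×7.21) = 0.001584 K/W
R_cav   = 0.115/(0.046×0.81×7.21) = 0.4281 K/W
1/R_core = 1/R_stud + 1/R_cav → R_core = 0.001578 K/W
R_outer = 0.023/(0.132×7.21) = 0.02417 K/W
R_total = 0.02757 K/W
Q = ΔT/R_total = 32/0.02757

Q ≈ 1160 W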